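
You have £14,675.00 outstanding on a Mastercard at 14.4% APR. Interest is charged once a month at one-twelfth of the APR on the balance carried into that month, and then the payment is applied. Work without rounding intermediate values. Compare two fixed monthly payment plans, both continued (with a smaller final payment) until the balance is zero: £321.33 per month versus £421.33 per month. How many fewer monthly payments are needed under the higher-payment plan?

21 fewer payments

Monthly rate r = 14.4%/12 = 1.2% = 0.012.
At £321.33/mo: n = ⌈−ln(1 − rB₀/P)/ln(1+r)⌉ = 67 payments (last £185.38); total interest = total paid − £14,675.00 = £6,718.16.
At £421.33/mo: 46 payments (last £157.21); total interest £4,442.06.
Payments saved = 67 − 46 = 21.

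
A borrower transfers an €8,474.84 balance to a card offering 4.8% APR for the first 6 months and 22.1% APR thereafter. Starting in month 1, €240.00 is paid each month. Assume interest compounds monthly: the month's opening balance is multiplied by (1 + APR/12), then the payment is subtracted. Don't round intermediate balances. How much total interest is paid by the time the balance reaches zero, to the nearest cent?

Promo months 1–6 at r₀ = 4.8%/12 = 0.004; months 7+ at r₁ = 22.1%/12 = 0.0184167.
After month 6: iterate B ← B·(1+r₀) − €240.00 for 6 months → €7,225.80.
Then at r₁ with €240.00/mo: n₂ = −ln(1 − r₁·B/P)/ln(1+r₁) ≈ 44.30 → 45 more payments.
Total paid = 50·€240.00 + €73.47 = €12,073.47; interest = €12,073.47 − €8,474.84 = €3,598.63.

€3,598.63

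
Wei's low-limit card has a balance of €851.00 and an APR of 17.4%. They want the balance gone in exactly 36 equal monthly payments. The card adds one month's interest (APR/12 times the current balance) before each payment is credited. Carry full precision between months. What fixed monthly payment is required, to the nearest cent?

Monthly rate r = 17.4%/12 = 1.45% = 0.0145.
Level-payment amortization: P = B₀·r / (1 − (1+r)^(−n)) = 851.00·0.0145 / (1 − 1.0145^(−36)).
Denominator 1 − (1+r)^(−36) = 0.404439137.
P = 12.3395 / 0.404439137 ≈ 30.51.

€30.51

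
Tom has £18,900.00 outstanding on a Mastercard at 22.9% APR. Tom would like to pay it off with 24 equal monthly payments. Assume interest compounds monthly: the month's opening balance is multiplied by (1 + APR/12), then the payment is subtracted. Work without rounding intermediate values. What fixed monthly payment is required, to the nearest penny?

Monthly rate r = 22.9%/12 = 1.90833% = 0.0190833.
Level-payment amortization: P = B₀·r / (1 − (1+r)^(−n)) = 18900.00·0.0190833 / (1 − 1.01908^(−24)).
Denominator 1 − (1+r)^(−24) = 0.364717013.
P = 360.675 / 0.364717013 ≈ 988.92.

£988.92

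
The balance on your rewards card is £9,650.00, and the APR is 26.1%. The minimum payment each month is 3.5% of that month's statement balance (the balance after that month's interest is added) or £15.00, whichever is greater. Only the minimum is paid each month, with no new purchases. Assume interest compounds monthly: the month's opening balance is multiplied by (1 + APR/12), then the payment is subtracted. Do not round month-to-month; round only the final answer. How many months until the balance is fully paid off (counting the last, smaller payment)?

266 months

Monthly rate r = 26.1%/12 = 2.175% = 0.02175.
While 3.5% of the post-interest balance exceeds £15.00, each month B ← (B·(1+r))·(1 − 0.035), i.e. B shrinks by the factor (1+r)·0.965 = 0.98599.
This holds for months 1–223. Entering month 224 the balance is £414.93; 3.5% of the post-interest balance is now below £15.00, so the flat £15.00 minimum applies from here.
From month 224 a fixed £15.00 at rate r clears £414.93 in 43 more payments. Total: 223 + 43 = 266 months.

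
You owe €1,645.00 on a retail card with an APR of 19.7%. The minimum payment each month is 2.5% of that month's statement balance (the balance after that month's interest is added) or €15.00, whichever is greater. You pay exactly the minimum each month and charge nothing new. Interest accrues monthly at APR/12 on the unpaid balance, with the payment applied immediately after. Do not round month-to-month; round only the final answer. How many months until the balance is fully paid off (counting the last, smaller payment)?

Monthly rate r = 19.7%/12 = 1.64167% = 0.0164167.
While 2.5% of the post-interest balance exceeds €15.00, each month B ← (B·(1+r))·(1 − 0.025), i.e. B shrinks by the factor (1+r)·0.975 = 0.99101.
This holds for months 1–114. Entering month 115 the balance is €587.32; 2.5% of the post-interest balance is now below €15.00, so the flat €15.00 minimum applies from here.
From month 115 a fixed €15.00 at rate r clears €587.32 in 64 more payments. Total: 114 + 64 = 178 months.

178 months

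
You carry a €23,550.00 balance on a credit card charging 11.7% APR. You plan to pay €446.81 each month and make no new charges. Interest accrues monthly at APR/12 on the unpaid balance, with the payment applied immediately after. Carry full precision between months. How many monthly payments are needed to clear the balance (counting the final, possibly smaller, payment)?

Monthly rate r = 11.7%/12 = 0.975% = 0.00975.
Recurrence: B ← B·(1+r) − €446.81.
Month 1: interest €229.61; balance after payment €23,332.80.
Month 2: interest €227.49; balance after payment €23,113.49.
Closed form: n = −ln(1 − rB₀/P)/ln(1+r) = −ln(0.48611)/ln(1.00975) ≈ 74.342, so the balance reaches zero during payment 75.

75 payments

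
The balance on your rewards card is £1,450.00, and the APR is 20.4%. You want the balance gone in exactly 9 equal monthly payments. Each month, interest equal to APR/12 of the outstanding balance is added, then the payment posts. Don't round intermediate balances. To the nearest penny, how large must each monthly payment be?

Monthly rate r = 20.4%/12 = 1.7% = 0.017.
Level-payment amortization: P = B₀·r / (1 − (1+r)^(−n)) = 1450.00·0.017 / (1 − 1.017^(−9)).
Denominator 1 − (1+r)^(−9) = 0.14076606.
P = 24.65 / 0.14076606 ≈ 175.11.

£175.11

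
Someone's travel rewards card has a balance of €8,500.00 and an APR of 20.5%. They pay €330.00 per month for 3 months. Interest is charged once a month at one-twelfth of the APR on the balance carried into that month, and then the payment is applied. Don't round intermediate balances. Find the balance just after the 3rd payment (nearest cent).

€7,936.10

Monthly rate r = 20.5%/12 = 1.70833% = 0.0170833.
Each month: B ← B·(1+r) − €330.00.
Month 1: interest €145.21; balance after payment €8,315.21.
Month 2: interest €142.05; balance after payment €8,127.26.
Month 3: interest €138.84; balance after payment €7,936.10.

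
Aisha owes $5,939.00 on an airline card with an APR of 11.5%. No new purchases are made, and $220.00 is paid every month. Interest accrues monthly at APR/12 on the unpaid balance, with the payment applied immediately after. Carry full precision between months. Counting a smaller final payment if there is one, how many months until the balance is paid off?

32 months

Monthly rate r = 11.5%/12 = 0.958333% = 0.00958333.
Recurrence: B ← B·(1+r) − $220.00.
Month 1: interest $56.92; balance after payment $5,775.92.
Month 2: interest $55.35; balance after payment $5,611.27.
Closed form: n = −ln(1 − rB₀/P)/ln(1+r) = −ln(0.74129)/ln(1.00958) ≈ 31.387, so the balance reaches zero during payment 32.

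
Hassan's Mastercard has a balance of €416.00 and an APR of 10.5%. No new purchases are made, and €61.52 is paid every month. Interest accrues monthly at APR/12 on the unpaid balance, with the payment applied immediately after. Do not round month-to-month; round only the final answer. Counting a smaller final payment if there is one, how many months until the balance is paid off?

8 months

Monthly rate r = 10.5%/12 = 0.875% = 0.00875.
Recurrence: B ← B·(1+r) − €61.52.
Month 1: interest €3.64; balance after payment €358.12.
Month 2: interest €3.13; balance after payment €299.73.
Closed form: n = −ln(1 − rB₀/P)/ln(1+r) = −ln(0.94083)/ln(1.00875) ≈ 7.001, so the balance reaches zero during payment 8.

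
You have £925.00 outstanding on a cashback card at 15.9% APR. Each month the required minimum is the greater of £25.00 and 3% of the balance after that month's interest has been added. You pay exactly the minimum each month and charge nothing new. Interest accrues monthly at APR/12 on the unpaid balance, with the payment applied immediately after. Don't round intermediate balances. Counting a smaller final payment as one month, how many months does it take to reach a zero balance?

51 months

Monthly rate r = 15.9%/12 = 1.325% = 0.01325.
While 3% of the post-interest balance exceeds £25.00, each month B ← (B·(1+r))·(1 − 0.03), i.e. B shrinks by the factor (1+r)·0.97 = 0.98285.
This holds for months 1–7. Entering month 8 the balance is £819.52; 3% of the post-interest balance is now below £25.00, so the flat £25.00 minimum applies from here.
From month 8 a fixed £25.00 at rate r clears £819.52 in 44 more payments. Total: 7 + 44 = 51 months.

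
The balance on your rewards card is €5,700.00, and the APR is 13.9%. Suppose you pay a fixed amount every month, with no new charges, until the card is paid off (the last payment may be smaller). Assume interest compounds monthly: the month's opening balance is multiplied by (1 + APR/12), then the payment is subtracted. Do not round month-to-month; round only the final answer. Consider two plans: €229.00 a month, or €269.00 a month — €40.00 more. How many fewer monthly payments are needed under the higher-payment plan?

5 fewer payments

Monthly rate r = 13.9%/12 = 1.15833% = 0.0115833.
At €229.00/mo: n = ⌈−ln(1 − rB₀/P)/ln(1+r)⌉ = 30 payments (last €122.40); total interest = total paid − €5,700.00 = €1,063.40.
At €269.00/mo: 25 payments (last €122.46); total interest €878.46.
Payments saved = 30 − 25 = 5.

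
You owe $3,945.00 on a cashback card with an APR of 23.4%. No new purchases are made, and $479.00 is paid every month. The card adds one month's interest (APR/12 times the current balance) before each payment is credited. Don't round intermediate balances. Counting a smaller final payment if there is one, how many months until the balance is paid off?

Monthly rate r = 23.4%/12 = 1.95% = 0.0195.
Recurrence: B ← B·(1+r) − $479.00.
Month 1: interest $76.93; balance after payment $3,542.93.
Month 2: interest $69.09; balance after payment $3,133.01.
Closed form: n = −ln(1 − rB₀/P)/ln(1+r) = −ln(0.8394)/ln(1.0195) ≈ 9.065, so the balance reaches zero during payment 10.

10 payments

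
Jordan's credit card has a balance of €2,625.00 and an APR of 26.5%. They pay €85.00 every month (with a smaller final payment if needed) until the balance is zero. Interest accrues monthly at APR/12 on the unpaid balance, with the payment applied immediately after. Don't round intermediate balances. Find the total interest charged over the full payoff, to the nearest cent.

€1,833.44

Monthly rate r = 26.5%/12 = 2.20833% = 0.0220833.
Payoff takes n = ⌈−ln(1 − rB₀/P)/ln(1+r)⌉ = ⌈52.450⌉ = 53 payments; the last is €38.44.
Total paid = 52·€85.00 + €38.44 = €4,458.44.
Total interest = total paid − principal = €4,458.44 − €2,625.00 = €1,833.44.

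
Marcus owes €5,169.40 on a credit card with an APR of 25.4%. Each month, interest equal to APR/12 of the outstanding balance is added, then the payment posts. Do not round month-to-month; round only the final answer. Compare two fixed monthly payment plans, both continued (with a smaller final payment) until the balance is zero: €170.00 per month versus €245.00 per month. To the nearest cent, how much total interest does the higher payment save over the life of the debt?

€1,453.38

Monthly rate r = 25.4%/12 = 2.11667% = 0.0211667.
At €170.00/mo: n = ⌈−ln(1 − rB₀/P)/ln(1+r)⌉ = 50 payments (last €44.77); total interest = total paid − €5,169.40 = €3,205.37.
At €245.00/mo: 29 payments (last €61.39); total interest €1,751.99.
Interest saved = €3,205.37 − €1,751.99 = €1,453.38.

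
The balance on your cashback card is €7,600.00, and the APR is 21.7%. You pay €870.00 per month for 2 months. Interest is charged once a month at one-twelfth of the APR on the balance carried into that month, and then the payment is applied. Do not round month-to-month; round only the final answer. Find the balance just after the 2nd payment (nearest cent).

€6,121.62

Monthly rate r = 21.7%/12 = 1.80833% = 0.0180833.
Each month: B ← B·(1+r) − €870.00.
Month 1: interest €137.43; balance after payment €6,867.43.
Month 2: interest €124.19; balance after payment €6,121.62.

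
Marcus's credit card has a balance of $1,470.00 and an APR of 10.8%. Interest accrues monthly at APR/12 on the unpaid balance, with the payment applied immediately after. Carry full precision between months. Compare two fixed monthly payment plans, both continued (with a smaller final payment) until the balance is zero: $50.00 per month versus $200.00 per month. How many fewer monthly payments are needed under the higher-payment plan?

Monthly rate r = 10.8%/12 = 0.9% = 0.009.
At $50.00/mo: n = ⌈−ln(1 − rB₀/P)/ln(1+r)⌉ = 35 payments (last $15.17); total interest = total paid − $1,470.00 = $245.17.
At $200.00/mo: 8 payments (last $127.92); total interest $57.92.
Payments saved = 35 − 8 = 27.

27 fewer payments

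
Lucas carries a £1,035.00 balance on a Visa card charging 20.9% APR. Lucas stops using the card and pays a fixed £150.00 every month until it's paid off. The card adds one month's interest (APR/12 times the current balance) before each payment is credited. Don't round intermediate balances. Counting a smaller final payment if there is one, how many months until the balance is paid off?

8 payments

Monthly rate r = 20.9%/12 = 1.74167% = 0.0174167.
Recurrence: B ← B·(1+r) − £150.00.
Month 1: interest £18.03; balance after payment £903.03.
Month 2: interest £15.73; balance after payment £768.75.
Closed form: n = −ln(1 − rB₀/P)/ln(1+r) = −ln(0.87982)/ln(1.01742) ≈ 7.415, so the balance reaches zero during payment 8.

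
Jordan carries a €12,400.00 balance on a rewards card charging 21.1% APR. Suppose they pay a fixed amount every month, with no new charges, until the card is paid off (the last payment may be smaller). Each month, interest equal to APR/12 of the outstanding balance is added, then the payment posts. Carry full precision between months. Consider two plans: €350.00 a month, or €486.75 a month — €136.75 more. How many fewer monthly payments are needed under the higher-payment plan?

21 fewer payments

Monthly rate r = 21.1%/12 = 1.75833% = 0.0175833.
At €350.00/mo: n = ⌈−ln(1 − rB₀/P)/ln(1+r)⌉ = 56 payments (last €335.54); total interest = total paid − €12,400.00 = €7,185.54.
At €486.75/mo: 35 payments (last €40.95); total interest €4,190.45.
Payments saved = 56 − 35 = 21.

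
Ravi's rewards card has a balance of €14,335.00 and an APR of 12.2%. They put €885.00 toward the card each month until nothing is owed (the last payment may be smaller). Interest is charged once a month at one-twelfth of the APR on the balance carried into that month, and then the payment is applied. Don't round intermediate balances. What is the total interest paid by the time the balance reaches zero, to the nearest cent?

€1,408.59

Monthly rate r = 12.2%/12 = 1.01667% = 0.0101667.
Payoff takes n = ⌈−ln(1 − rB₀/P)/ln(1+r)⌉ = ⌈17.789⌉ = 18 payments; the last is €698.59.
Total paid = 17·€885.00 + €698.59 = €15,743.59.
Total interest = total paid − principal = €15,743.59 − €14,335.00 = €1,408.59.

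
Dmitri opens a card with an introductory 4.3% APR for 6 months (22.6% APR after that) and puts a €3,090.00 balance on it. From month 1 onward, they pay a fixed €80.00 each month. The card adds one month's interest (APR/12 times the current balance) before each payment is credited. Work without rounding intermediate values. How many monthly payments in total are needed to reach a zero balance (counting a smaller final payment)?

Promo months 1–6 at r₀ = 4.3%/12 = 0.00358333; months 7+ at r₁ = 22.6%/12 = 0.0188333.
After month 6: iterate B ← B·(1+r₀) − €80.00 for 6 months → €2,672.71.
Then at r₁ with €80.00/mo: n₂ = −ln(1 − r₁·B/P)/ln(1+r₁) ≈ 53.17 → 54 more payments.

60 payments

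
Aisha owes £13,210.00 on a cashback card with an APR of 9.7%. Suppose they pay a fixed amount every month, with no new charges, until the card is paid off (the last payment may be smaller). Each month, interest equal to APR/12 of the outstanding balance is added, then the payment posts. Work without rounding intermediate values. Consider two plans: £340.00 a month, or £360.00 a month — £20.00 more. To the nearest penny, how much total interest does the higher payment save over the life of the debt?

£186.62

Monthly rate r = 9.7%/12 = 0.808333% = 0.00808333.
At £340.00/mo: n = ⌈−ln(1 − rB₀/P)/ln(1+r)⌉ = 47 payments (last £280.13); total interest = total paid − £13,210.00 = £2,710.13.
At £360.00/mo: 44 payments (last £253.51); total interest £2,523.51.
Interest saved = £2,710.13 − £2,523.51 = £186.62.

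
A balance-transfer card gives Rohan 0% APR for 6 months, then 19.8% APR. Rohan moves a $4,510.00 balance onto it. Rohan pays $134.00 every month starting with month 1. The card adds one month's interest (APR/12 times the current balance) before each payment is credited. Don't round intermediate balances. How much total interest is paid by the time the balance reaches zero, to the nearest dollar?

Promo months 1–6 at r₀ = 0%/12 = 0; months 7+ at r₁ = 19.8%/12 = 0.0165.
After month 6 (no interest yet): B = $4,510.00 − 6·$134.00 = $3,706.00.
Then at r₁ with $134.00/mo: n₂ = −ln(1 − r₁·B/P)/ln(1+r₁) ≈ 37.24 → 38 more payments.
Total paid = 43·$134.00 + $32.18 = $5,794.18; interest = $5,794.18 − $4,510.00 = $1,284.18.

$1,284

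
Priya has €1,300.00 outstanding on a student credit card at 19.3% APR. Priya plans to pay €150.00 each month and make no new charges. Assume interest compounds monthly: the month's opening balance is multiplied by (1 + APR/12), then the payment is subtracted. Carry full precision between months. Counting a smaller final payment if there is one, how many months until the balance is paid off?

10 months

Monthly rate r = 19.3%/12 = 1.60833% = 0.0160833.
Recurrence: B ← B·(1+r) − €150.00.
Month 1: interest €20.91; balance after payment €1,170.91.
Month 2: interest €18.83; balance after payment €1,039.74.
Closed form: n = −ln(1 − rB₀/P)/ln(1+r) = −ln(0.86061)/ln(1.01608) ≈ 9.408, so the balance reaches zero during payment 10.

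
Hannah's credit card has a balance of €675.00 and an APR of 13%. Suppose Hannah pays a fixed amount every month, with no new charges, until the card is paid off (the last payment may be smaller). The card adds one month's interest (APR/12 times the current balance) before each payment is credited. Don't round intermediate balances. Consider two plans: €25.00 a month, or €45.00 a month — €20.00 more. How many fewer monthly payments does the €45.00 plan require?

16 fewer payments

Monthly rate r = 13%/12 = 1.08333% = 0.0108333.
At €25.00/mo: n = ⌈−ln(1 − rB₀/P)/ln(1+r)⌉ = 33 payments (last €2.83); total interest = total paid − €675.00 = €127.83.
At €45.00/mo: 17 payments (last €20.66); total interest €65.66.
Payments saved = 33 − 17 = 16.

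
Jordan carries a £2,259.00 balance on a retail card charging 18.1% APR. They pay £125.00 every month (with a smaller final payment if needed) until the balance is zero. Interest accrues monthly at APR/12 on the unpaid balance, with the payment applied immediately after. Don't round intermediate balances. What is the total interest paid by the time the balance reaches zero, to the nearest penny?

£398.53

Monthly rate r = 18.1%/12 = 1.50833% = 0.0150833.
Payoff takes n = ⌈−ln(1 − rB₀/P)/ln(1+r)⌉ = ⌈21.259⌉ = 22 payments; the last is £32.53.
Total paid = 21·£125.00 + £32.53 = £2,657.53.
Total interest = total paid − principal = £2,657.53 − £2,259.00 = £398.53.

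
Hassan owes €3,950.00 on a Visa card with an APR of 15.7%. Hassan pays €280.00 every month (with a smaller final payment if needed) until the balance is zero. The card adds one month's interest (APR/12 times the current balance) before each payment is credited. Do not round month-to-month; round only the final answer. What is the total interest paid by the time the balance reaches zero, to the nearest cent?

Monthly rate r = 15.7%/12 = 1.30833% = 0.0130833.
Payoff takes n = ⌈−ln(1 − rB₀/P)/ln(1+r)⌉ = ⌈15.697⌉ = 16 payments; the last is €195.56.
Total paid = 15·€280.00 + €195.56 = €4,395.56.
Total interest = total paid − principal = €4,395.56 − €3,950.00 = €445.56.

€445.56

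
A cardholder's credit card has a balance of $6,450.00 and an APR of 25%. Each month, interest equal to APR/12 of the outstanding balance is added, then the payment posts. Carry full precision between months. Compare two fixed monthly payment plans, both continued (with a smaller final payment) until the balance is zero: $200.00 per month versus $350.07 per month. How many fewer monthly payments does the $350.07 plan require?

Monthly rate r = 25%/12 = 2.08333% = 0.0208333.
At $200.00/mo: n = ⌈−ln(1 − rB₀/P)/ln(1+r)⌉ = 55 payments (last $9.00); total interest = total paid − $6,450.00 = $4,359.00.
At $350.07/mo: 24 payments (last $171.09); total interest $1,772.70.
Payments saved = 55 − 24 = 31.

31 fewer payments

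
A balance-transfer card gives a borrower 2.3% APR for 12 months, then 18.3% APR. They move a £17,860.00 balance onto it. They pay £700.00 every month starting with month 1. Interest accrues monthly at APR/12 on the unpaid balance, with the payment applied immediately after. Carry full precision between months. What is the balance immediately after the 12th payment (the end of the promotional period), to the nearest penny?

Promo months 1–12 at r₀ = 2.3%/12 = 0.00191667; months 13+ at r₁ = 18.3%/12 = 0.01525.
After month 12: iterate B ← B·(1+r₀) − £700.00 for 12 months → £9,786.02.

£9,786.02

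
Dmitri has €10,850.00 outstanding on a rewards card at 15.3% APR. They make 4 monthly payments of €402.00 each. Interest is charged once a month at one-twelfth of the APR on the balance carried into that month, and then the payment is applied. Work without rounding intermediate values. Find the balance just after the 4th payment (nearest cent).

€9,775.01

Monthly rate r = 15.3%/12 = 1.275% = 0.01275.
Each month: B ← B·(1+r) − €402.00.
Month 1: interest €138.34; balance after payment €10,586.34.
Month 2: interest €134.98; balance after payment €10,319.31.
Month 3: interest €131.57; balance after payment €10,048.88.
Month 4: interest €128.12; balance after payment €9,775.01.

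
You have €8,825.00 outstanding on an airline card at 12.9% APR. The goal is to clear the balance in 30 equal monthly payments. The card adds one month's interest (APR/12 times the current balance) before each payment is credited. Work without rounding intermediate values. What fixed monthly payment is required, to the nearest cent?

€345.71

Monthly rate r = 12.9%/12 = 1.075% = 0.01075.
Level-payment amortization: P = B₀·r / (1 − (1+r)^(−n)) = 8825.00·0.01075 / (1 − 1.01075^(−30)).
Denominator 1 − (1+r)^(−30) = 0.27441633.
P = 94.8688 / 0.27441633 ≈ 345.71.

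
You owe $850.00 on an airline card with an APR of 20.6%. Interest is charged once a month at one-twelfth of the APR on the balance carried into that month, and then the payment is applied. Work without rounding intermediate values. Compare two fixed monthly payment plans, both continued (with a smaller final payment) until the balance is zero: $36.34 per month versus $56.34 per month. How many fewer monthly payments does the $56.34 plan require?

Monthly rate r = 20.6%/12 = 1.71667% = 0.0171667.
At $36.34/mo: n = ⌈−ln(1 − rB₀/P)/ln(1+r)⌉ = 31 payments (last $5.92); total interest = total paid − $850.00 = $246.12.
At $56.34/mo: 18 payments (last $34.50); total interest $142.28.
Payments saved = 31 − 18 = 13.

13 fewer payments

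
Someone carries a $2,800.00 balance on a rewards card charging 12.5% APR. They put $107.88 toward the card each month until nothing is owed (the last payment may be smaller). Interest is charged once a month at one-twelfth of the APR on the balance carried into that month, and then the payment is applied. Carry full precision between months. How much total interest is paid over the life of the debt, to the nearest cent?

$481.54

Monthly rate r = 12.5%/12 = 1.04167% = 0.0104167.
Payoff takes n = ⌈−ln(1 − rB₀/P)/ln(1+r)⌉ = ⌈30.417⌉ = 31 payments; the last is $45.14.
Total paid = 30·$107.88 + $45.14 = $3,281.54.
Total interest = total paid − principal = $3,281.54 − $2,800.00 = $481.54.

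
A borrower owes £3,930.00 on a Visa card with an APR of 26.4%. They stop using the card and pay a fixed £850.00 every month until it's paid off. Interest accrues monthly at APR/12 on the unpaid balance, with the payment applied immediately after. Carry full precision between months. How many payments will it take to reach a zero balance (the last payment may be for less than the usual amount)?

5 payments

Monthly rate r = 26.4%/12 = 2.2% = 0.022.
Recurrence: B ← B·(1+r) − £850.00.
Month 1: interest £86.46; balance after payment £3,166.46.
Month 2: interest £69.66; balance after payment £2,386.12.
Month 3: interest £52.49; balance after payment £1,588.62.
Month 4: interest £34.95; balance after payment £773.57.
Month 5: interest £17.02; balance after payment £0.00.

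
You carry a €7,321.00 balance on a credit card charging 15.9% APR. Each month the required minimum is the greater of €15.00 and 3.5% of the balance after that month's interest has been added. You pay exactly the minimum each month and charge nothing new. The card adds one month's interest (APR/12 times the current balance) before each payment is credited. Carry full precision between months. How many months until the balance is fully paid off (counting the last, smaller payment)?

Monthly rate r = 15.9%/12 = 1.325% = 0.01325.
While 3.5% of the post-interest balance exceeds €15.00, each month B ← (B·(1+r))·(1 − 0.035), i.e. B shrinks by the factor (1+r)·0.965 = 0.97779.
This holds for months 1–127. Entering month 128 the balance is €422.23; 3.5% of the post-interest balance is now below €15.00, so the flat €15.00 minimum applies from here.
From month 128 a fixed €15.00 at rate r clears €422.23 in 36 more payments. Total: 127 + 36 = 163 months.

163 months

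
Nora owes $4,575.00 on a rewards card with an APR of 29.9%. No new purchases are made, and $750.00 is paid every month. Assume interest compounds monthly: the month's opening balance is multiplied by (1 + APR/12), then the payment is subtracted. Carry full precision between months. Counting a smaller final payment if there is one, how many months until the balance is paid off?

Monthly rate r = 29.9%/12 = 2.49167% = 0.0249167.
Recurrence: B ← B·(1+r) − $750.00.
Month 1: interest $113.99; balance after payment $3,938.99.
Month 2: interest $98.15; balance after payment $3,287.14.
Closed form: n = −ln(1 − rB₀/P)/ln(1+r) = −ln(0.84801)/ln(1.02492) ≈ 6.699, so the balance reaches zero during payment 7.

7 months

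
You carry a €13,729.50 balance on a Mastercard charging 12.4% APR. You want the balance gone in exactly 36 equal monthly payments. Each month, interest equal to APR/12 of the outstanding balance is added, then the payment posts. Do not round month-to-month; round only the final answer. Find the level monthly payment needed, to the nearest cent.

Monthly rate r = 12.4%/12 = 1.03333% = 0.0103333.
Level-payment amortization: P = B₀·r / (1 − (1+r)^(−n)) = 13729.50·0.0103333 / (1 − 1.01033^(−36)).
Denominator 1 − (1+r)^(−36) = 0.309328619.
P = 141.871 / 0.309328619 ≈ 458.64.

€458.64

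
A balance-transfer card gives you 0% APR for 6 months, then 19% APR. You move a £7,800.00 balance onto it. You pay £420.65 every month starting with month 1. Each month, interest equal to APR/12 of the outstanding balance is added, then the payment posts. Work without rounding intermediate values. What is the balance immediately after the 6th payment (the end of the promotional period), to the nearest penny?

Promo months 1–6 at r₀ = 0%/12 = 0; months 7+ at r₁ = 19%/12 = 0.0158333.
After month 6 (no interest yet): B = £7,800.00 − 6·£420.65 = £5,276.10.

£5,276.10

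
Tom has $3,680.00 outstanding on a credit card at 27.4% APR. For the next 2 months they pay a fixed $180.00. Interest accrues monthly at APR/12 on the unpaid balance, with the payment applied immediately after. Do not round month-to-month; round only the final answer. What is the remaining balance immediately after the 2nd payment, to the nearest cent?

$3,485.86

Monthly rate r = 27.4%/12 = 2.28333% = 0.0228333.
Each month: B ← B·(1+r) − $180.00.
Month 1: interest $84.03; balance after payment $3,584.03.
Month 2: interest $81.84; balance after payment $3,485.86.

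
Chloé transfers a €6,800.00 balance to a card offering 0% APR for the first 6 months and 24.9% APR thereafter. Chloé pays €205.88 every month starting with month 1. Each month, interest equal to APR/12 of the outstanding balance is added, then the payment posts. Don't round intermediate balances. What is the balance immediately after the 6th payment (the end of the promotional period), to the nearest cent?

Promo months 1–6 at r₀ = 0%/12 = 0; months 7+ at r₁ = 24.9%/12 = 0.02075.
After month 6 (no interest yet): B = €6,800.00 − 6·€205.88 = €5,564.72.

€5,564.72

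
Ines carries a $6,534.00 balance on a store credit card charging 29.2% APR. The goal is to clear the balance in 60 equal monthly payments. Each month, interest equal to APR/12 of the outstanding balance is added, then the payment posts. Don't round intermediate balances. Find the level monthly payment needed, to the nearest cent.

Monthly rate r = 29.2%/12 = 2.43333% = 0.0243333.
Level-payment amortization: P = B₀·r / (1 − (1+r)^(−n)) = 6534.00·0.0243333 / (1 − 1.02433^(−60)).
Denominator 1 − (1+r)^(−60) = 0.763668469.
P = 158.994 / 0.763668469 ≈ 208.20.

$208.20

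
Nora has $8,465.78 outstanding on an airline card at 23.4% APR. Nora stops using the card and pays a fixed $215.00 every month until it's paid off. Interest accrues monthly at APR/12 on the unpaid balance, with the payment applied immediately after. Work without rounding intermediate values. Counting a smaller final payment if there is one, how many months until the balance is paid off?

Monthly rate r = 23.4%/12 = 1.95% = 0.0195.
Recurrence: B ← B·(1+r) − $215.00.
Month 1: interest $165.08; balance after payment $8,415.86.
Month 2: interest $164.11; balance after payment $8,364.97.
Closed form: n = −ln(1 − rB₀/P)/ln(1+r) = −ln(0.23217)/ln(1.0195) ≈ 75.613, so the balance reaches zero during payment 76.

76 months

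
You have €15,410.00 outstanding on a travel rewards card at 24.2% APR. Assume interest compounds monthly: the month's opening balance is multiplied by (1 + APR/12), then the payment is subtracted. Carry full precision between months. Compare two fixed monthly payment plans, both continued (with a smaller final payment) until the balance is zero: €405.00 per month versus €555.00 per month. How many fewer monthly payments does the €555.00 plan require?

Monthly rate r = 24.2%/12 = 2.01667% = 0.0201667.
At €405.00/mo: n = ⌈−ln(1 − rB₀/P)/ln(1+r)⌉ = 74 payments (last €12.53); total interest = total paid − €15,410.00 = €14,167.53.
At €555.00/mo: 42 payments (last €62.94); total interest €7,407.94.
Payments saved = 74 − 42 = 32.

32 fewer payments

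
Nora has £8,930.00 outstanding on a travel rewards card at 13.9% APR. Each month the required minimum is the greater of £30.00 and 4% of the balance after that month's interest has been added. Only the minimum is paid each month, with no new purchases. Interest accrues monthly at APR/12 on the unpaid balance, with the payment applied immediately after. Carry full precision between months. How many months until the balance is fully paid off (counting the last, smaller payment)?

115 months

Monthly rate r = 13.9%/12 = 1.15833% = 0.0115833.
While 4% of the post-interest balance exceeds £30.00, each month B ← (B·(1+r))·(1 − 0.04), i.e. B shrinks by the factor (1+r)·0.96 = 0.97112.
This holds for months 1–85. Entering month 86 the balance is £739.69; 4% of the post-interest balance is now below £30.00, so the flat £30.00 minimum applies from here.
From month 86 a fixed £30.00 at rate r clears £739.69 in 30 more payments. Total: 85 + 30 = 115 months.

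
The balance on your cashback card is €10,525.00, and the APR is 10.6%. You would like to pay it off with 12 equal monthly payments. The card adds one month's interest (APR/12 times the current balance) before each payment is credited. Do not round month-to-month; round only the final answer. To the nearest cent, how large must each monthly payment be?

€928.25

Monthly rate r = 10.6%/12 = 0.883333% = 0.00883333.
Level-payment amortization: P = B₀·r / (1 − (1+r)^(−n)) = 10525.00·0.00883333 / (1 − 1.00883^(−12)).
Denominator 1 − (1+r)^(−12) = 0.100156637.
P = 92.9708 / 0.100156637 ≈ 928.25.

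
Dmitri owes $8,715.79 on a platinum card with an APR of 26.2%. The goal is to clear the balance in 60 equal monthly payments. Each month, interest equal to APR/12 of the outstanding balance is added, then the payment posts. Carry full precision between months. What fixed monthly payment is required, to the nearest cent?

$261.99

Monthly rate r = 26.2%/12 = 2.18333% = 0.0218333.
Level-payment amortization: P = B₀·r / (1 − (1+r)^(−n)) = 8715.79·0.0218333 / (1 − 1.02183^(−60)).
Denominator 1 − (1+r)^(−60) = 0.72634962.
P = 190.295 / 0.72634962 ≈ 261.99.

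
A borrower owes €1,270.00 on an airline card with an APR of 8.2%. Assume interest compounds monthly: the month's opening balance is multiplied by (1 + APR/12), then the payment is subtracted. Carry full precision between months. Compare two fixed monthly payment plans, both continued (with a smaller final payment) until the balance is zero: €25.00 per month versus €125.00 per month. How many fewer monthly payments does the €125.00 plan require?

Monthly rate r = 8.2%/12 = 0.683333% = 0.00683333.
At €25.00/mo: n = ⌈−ln(1 − rB₀/P)/ln(1+r)⌉ = 63 payments (last €15.28); total interest = total paid − €1,270.00 = €295.28.
At €125.00/mo: 11 payments (last €70.84); total interest €50.84.
Payments saved = 63 − 11 = 52.

52 fewer payments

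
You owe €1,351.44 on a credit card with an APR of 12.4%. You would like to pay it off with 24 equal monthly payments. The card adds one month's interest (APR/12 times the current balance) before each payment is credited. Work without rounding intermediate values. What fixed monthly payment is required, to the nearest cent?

Monthly rate r = 12.4%/12 = 1.03333% = 0.0103333.
Level-payment amortization: P = B₀·r / (1 − (1+r)^(−n)) = 1351.44·0.0103333 / (1 − 1.01033^(−24)).
Denominator 1 − (1+r)^(−24) = 0.218646359.
P = 13.9649 / 0.218646359 ≈ 63.87.

€63.87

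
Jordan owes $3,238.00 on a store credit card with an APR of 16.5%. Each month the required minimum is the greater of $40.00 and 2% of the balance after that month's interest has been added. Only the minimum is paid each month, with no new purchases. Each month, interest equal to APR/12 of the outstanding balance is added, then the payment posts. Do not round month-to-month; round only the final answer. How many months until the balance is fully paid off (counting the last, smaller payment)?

159 months

Monthly rate r = 16.5%/12 = 1.375% = 0.01375.
While 2% of the post-interest balance exceeds $40.00, each month B ← (B·(1+r))·(1 − 0.02), i.e. B shrinks by the factor (1+r)·0.98 = 0.99347.
This holds for months 1–76. Entering month 77 the balance is $1,968.81; 2% of the post-interest balance is now below $40.00, so the flat $40.00 minimum applies from here.
From month 77 a fixed $40.00 at rate r clears $1,968.81 in 83 more payments. Total: 76 + 83 = 159 months.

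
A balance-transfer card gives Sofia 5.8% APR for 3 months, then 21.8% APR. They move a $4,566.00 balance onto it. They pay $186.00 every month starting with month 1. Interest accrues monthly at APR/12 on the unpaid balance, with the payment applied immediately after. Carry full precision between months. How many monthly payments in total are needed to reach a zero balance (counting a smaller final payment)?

32 payments

Promo months 1–3 at r₀ = 5.8%/12 = 0.00483333; months 4+ at r₁ = 21.8%/12 = 0.0181667.
After month 3: iterate B ← B·(1+r₀) − $186.00 for 3 months → $4,071.83.
Then at r₁ with $186.00/mo: n₂ = −ln(1 − r₁·B/P)/ln(1+r₁) ≈ 28.16 → 29 more payments.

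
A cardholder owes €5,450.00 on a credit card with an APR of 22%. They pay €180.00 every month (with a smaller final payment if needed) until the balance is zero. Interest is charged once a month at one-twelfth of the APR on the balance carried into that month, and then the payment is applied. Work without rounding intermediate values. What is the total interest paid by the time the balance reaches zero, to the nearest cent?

€2,574.71

Monthly rate r = 22%/12 = 1.83333% = 0.0183333.
Payoff takes n = ⌈−ln(1 − rB₀/P)/ln(1+r)⌉ = ⌈44.579⌉ = 45 payments; the last is €104.71.
Total paid = 44·€180.00 + €104.71 = €8,024.71.
Total interest = total paid − principal = €8,024.71 − €5,450.00 = €2,574.71.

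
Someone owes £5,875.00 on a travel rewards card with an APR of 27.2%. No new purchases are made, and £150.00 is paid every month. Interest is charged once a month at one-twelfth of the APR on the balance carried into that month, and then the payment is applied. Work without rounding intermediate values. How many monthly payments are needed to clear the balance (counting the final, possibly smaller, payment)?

Monthly rate r = 27.2%/12 = 2.26667% = 0.0226667.
Recurrence: B ← B·(1+r) − £150.00.
Month 1: interest £133.17; balance after payment £5,858.17.
Month 2: interest £132.79; balance after payment £5,840.95.
Closed form: n = −ln(1 − rB₀/P)/ln(1+r) = −ln(0.11222)/ln(1.02267) ≈ 97.587, so the balance reaches zero during payment 98.

98 months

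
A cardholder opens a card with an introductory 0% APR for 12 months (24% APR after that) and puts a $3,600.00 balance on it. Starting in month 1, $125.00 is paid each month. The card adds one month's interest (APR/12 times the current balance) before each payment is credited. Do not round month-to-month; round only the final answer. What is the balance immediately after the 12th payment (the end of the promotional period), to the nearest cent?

$2,100.00

Promo months 1–12 at r₀ = 0%/12 = 0; months 13+ at r₁ = 24%/12 = 0.02.
After month 12 (no interest yet): B = $3,600.00 − 12·$125.00 = $2,100.00.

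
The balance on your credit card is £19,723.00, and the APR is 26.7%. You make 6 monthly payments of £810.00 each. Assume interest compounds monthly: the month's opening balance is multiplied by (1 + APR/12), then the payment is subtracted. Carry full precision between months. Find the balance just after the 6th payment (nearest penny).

£17,368.41

Monthly rate r = 26.7%/12 = 2.225% = 0.02225.
Each month: B ← B·(1+r) − £810.00.
Month 1: interest £438.84; balance after payment £19,351.84.
Month 2: interest £430.58; balance after payment £18,972.42.
Month 3: interest £422.14; balance after payment £18,584.55.
Month 4: interest £413.51; balance after payment £18,188.06.
Month 5: interest £404.68; balance after payment £17,782.74.
Month 6: interest £395.67; balance after payment £17,368.41.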